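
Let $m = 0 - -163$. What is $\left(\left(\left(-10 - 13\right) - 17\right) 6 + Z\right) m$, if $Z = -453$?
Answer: $-112959$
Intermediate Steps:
$m = 163$ ($m = 0 + 163 = 163$)
$\left(\left(\left(-10 - 13\right) - 17\right) 6 + Z\right) m = \left(\left(\left(-10 - 13\right) - 17\right) 6 - 453\right) 163 = \left(\left(-23 - 17\right) 6 - 453\right) 163 = \left(\left(-40\right) 6 - 453\right) 163 = \left(-240 - 453\right) 163 = \left(-693\right) 163 = -112959$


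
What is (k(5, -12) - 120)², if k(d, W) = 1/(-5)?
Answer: 361201/25 ≈ 14448.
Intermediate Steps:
k(d, W) = -⅕
(k(5, -12) - 120)² = (-⅕ - 120)² = (-601/5)² = 361201/25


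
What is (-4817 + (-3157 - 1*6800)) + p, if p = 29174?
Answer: 14400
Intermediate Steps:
(-4817 + (-3157 - 1*6800)) + p = (-4817 + (-3157 - 1*6800)) + 29174 = (-4817 + (-3157 - 6800)) + 29174 = (-4817 - 9957) + 29174 = -14774 + 29174 = 14400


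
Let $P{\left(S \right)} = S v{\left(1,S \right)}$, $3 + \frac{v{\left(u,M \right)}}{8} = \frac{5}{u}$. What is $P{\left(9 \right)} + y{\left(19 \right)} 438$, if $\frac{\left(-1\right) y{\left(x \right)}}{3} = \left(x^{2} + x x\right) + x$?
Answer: $-973530$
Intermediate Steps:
$v{\left(u,M \right)} = -24 + \frac{40}{u}$ ($v{\left(u,M \right)} = -24 + 8 \frac{5}{u} = -24 + \frac{40}{u}$)
$y{\left(x \right)} = - 6 x^{2} - 3 x$ ($y{\left(x \right)} = - 3 \left(\left(x^{2} + x x\right) + x\right) = - 3 \left(\left(x^{2} + x^{2}\right) + x\right) = - 3 \left(2 x^{2} + x\right) = - 3 \left(x + 2 x^{2}\right) = - 6 x^{2} - 3 x$)
$P{\left(S \right)} = 16 S$ ($P{\left(S \right)} = S \left(-24 + \frac{40}{1}\right) = S \left(-24 + 40 \cdot 1\right) = S \left(-24 + 40\right) = S 16 = 16 S$)
$P{\left(9 \right)} + y{\left(19 \right)} 438 = 16 \cdot 9 + \left(-3\right) 19 \left(1 + 2 \cdot 19\right) 438 = 144 + \left(-3\right) 19 \left(1 + 38\right) 438 = 144 + \left(-3\right) 19 \cdot 39 \cdot 438 = 144 - 973674 = -973530$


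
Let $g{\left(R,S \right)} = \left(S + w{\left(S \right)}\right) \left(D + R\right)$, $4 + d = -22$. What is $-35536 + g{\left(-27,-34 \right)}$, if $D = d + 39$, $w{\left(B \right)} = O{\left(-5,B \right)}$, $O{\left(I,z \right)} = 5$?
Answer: $-35130$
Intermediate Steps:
$d = -26$ ($d = -4 - 22 = -26$)
$w{\left(B \right)} = 5$
$D = 13$ ($D = -26 + 39 = 13$)
$g{\left(R,S \right)} = \left(5 + S\right) \left(13 + R\right)$ ($g{\left(R,S \right)} = \left(S + 5\right) \left(13 + R\right) = \left(5 + S\right) \left(13 + R\right)$)
$-35536 + g{\left(-27,-34 \right)} = -35536 + \left(65 + 5 \left(-27\right) + 13 \left(-34\right) - -918\right) = -35536 + \left(65 - 135 - 442 + 918\right) = -35536 + 406 = -35130$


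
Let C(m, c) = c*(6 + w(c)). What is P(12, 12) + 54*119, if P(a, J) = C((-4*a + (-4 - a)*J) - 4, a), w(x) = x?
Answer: 6642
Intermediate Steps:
C(m, c) = c*(6 + c)
P(a, J) = a*(6 + a)
P(12, 12) + 54*119 = 12*(6 + 12) + 54*119 = 12*18 + 6426 = 216 + 6426 = 6642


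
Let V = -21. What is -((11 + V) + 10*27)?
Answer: -260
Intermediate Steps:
-((11 + V) + 10*27) = -((11 - 21) + 10*27) = -(-10 + 270) = -1*260 = -260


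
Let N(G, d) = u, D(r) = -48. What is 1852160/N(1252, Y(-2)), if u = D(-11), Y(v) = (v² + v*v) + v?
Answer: -115760/3 ≈ -38587.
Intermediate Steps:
Y(v) = v + 2*v² (Y(v) = (v² + v²) + v = 2*v² + v = v + 2*v²)
u = -48
N(G, d) = -48
1852160/N(1252, Y(-2)) = 1852160/(-48) = 1852160*(-1/48) = -115760/3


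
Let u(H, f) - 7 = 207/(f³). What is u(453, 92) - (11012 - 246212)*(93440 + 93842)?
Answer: 1491313681235401/33856 ≈ 4.4049e+10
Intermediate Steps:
u(H, f) = 7 + 207/f³ (u(H, f) = 7 + 207/(f³) = 7 + 207/f³)
u(453, 92) - (11012 - 246212)*(93440 + 93842) = (7 + 207/92³) - (11012 - 246212)*(93440 + 93842) = (7 + 207*(1/778688)) - (-235200)*187282 = (7 + 9/33856) - 1*(-44048726400) = 237001/33856 + 44048726400 = 1491313681235401/33856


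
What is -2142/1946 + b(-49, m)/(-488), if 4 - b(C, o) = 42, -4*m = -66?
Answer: -34691/33916 ≈ -1.0229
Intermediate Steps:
m = 33/2 (m = -¼*(-66) = 33/2 ≈ 16.500)
b(C, o) = -38 (b(C, o) = 4 - 1*42 = 4 - 42 = -38)
-2142/1946 + b(-49, m)/(-488) = -2142/1946 - 38/(-488) = -2142*1/1946 - 38*(-1/488) = -153/139 + 19/244 = -34691/33916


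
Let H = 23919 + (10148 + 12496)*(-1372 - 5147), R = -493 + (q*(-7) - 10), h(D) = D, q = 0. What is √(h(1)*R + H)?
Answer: 2*I*√36898205 ≈ 12149.0*I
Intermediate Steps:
R = -503 (R = -493 + (0*(-7) - 10) = -493 + (0 - 10) = -493 - 10 = -503)
H = -147592317 (H = 23919 + 22644*(-6519) = 23919 - 147616236 = -147592317)
√(h(1)*R + H) = √(1*(-503) - 147592317) = √(-503 - 147592317) = √(-147592820) = 2*I*√36898205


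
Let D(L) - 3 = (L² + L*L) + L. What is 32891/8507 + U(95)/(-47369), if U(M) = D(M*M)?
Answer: -1384319721167/402968083 ≈ -3435.3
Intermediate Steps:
D(L) = 3 + L + 2*L² (D(L) = 3 + ((L² + L*L) + L) = 3 + ((L² + L²) + L) = 3 + (2*L² + L) = 3 + (L + 2*L²) = 3 + L + 2*L²)
U(M) = 3 + M² + 2*M⁴ (U(M) = 3 + M*M + 2*(M*M)² = 3 + M² + 2*(M²)² = 3 + M² + 2*M⁴)
32891/8507 + U(95)/(-47369) = 32891/8507 + (3 + 95² + 2*95⁴)/(-47369) = 32891*(1/8507) + (3 + 9025 + 2*81450625)*(-1/47369) = 32891/8507 + (3 + 9025 + 162901250)*(-1/47369) = 32891/8507 + 162910278*(-1/47369) = 32891/8507 - 162910278/47369 = -1384319721167/402968083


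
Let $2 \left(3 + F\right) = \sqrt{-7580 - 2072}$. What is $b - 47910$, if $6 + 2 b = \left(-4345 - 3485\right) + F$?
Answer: $- \frac{103659}{2} + \frac{i \sqrt{2413}}{2} \approx -51830.0 + 24.561 i$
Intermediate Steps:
$F = -3 + i \sqrt{2413}$ ($F = -3 + \frac{\sqrt{-7580 - 2072}}{2} = -3 + \frac{\sqrt{-9652}}{2} = -3 + \frac{2 i \sqrt{2413}}{2} = -3 + i \sqrt{2413} \approx -3.0 + 49.122 i$)
$b = - \frac{7839}{2} + \frac{i \sqrt{2413}}{2}$ ($b = -3 + \frac{\left(-4345 - 3485\right) - \left(3 - i \sqrt{2413}\right)}{2} = -3 + \frac{-7830 - \left(3 - i \sqrt{2413}\right)}{2} = -3 + \frac{-7833 + i \sqrt{2413}}{2} = -3 - \left(\frac{7833}{2} - \frac{i \sqrt{2413}}{2}\right) = - \frac{7839}{2} + \frac{i \sqrt{2413}}{2} \approx -3919.5 + 24.561 i$)
$b - 47910 = \left(- \frac{7839}{2} + \frac{i \sqrt{2413}}{2}\right) - 47910 = - \frac{103659}{2} + \frac{i \sqrt{2413}}{2}$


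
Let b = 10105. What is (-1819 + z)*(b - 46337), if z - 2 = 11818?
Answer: -362356232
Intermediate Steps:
z = 11820 (z = 2 + 11818 = 11820)
(-1819 + z)*(b - 46337) = (-1819 + 11820)*(10105 - 46337) = 10001*(-36232) = -362356232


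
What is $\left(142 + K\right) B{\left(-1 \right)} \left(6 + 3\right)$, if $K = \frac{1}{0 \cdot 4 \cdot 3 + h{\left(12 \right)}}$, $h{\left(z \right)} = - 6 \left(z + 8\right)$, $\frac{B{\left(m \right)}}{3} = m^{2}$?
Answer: $\frac{153351}{40} \approx 3833.8$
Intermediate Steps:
$B{\left(m \right)} = 3 m^{2}$
$h{\left(z \right)} = -48 - 6 z$ ($h{\left(z \right)} = - 6 \left(8 + z\right) = -48 - 6 z$)
$K = - \frac{1}{120}$ ($K = \frac{1}{0 \cdot 4 \cdot 3 - 120} = \frac{1}{0 \cdot 3 - 120} = \frac{1}{0 - 120} = \frac{1}{-120} = - \frac{1}{120} \approx -0.0083333$)
$\left(142 + K\right) B{\left(-1 \right)} \left(6 + 3\right) = \left(142 - \frac{1}{120}\right) 3 \left(-1\right)^{2} \left(6 + 3\right) = \frac{17039 \cdot 3 \cdot 1 \cdot 9}{120} = \frac{17039 \cdot 3 \cdot 9}{120} = \frac{17039}{120} \cdot 27 = \frac{153351}{40}$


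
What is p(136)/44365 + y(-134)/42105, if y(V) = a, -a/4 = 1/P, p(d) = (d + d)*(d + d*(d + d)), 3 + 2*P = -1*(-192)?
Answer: 3214592482264/14121991737 ≈ 227.63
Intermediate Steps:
P = 189/2 (P = -3/2 + (-1*(-192))/2 = -3/2 + (1/2)*192 = -3/2 + 96 = 189/2 ≈ 94.500)
p(d) = 2*d*(d + 2*d**2) (p(d) = (2*d)*(d + d*(2*d)) = (2*d)*(d + 2*d**2) = 2*d*(d + 2*d**2))
a = -8/189 (a = -4/189/2 = -4*2/189 = -8/189 ≈ -0.042328)
y(V) = -8/189
p(136)/44365 + y(-134)/42105 = (136**2*(2 + 4*136))/44365 - 8/189/42105 = (18496*(2 + 544))*(1/44365) - 8/189*1/42105 = (18496*546)*(1/44365) - 8/7957845 = 10098816*(1/44365) - 8/7957845 = 10098816/44365 - 8/7957845 = 3214592482264/14121991737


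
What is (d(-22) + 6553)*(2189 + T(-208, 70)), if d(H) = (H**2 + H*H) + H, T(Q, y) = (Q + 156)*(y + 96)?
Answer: -48316057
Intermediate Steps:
T(Q, y) = (96 + y)*(156 + Q) (T(Q, y) = (156 + Q)*(96 + y) = (96 + y)*(156 + Q))
d(H) = H + 2*H**2 (d(H) = (H**2 + H**2) + H = 2*H**2 + H = H + 2*H**2)
(d(-22) + 6553)*(2189 + T(-208, 70)) = (-22*(1 + 2*(-22)) + 6553)*(2189 + (14976 + 96*(-208) + 156*70 - 208*70)) = (-22*(1 - 44) + 6553)*(2189 + (14976 - 19968 + 10920 - 14560)) = (-22*(-43) + 6553)*(2189 - 8632) = (946 + 6553)*(-6443) = 7499*(-6443) = -48316057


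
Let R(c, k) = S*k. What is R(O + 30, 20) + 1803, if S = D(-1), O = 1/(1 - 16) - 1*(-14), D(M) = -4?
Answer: 1723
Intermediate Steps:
O = 209/15 (O = 1/(-15) + 14 = -1/15 + 14 = 209/15 ≈ 13.933)
S = -4
R(c, k) = -4*k
R(O + 30, 20) + 1803 = -4*20 + 1803 = -80 + 1803 = 1723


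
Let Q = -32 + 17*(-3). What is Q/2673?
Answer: -83/2673 ≈ -0.031051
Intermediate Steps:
Q = -83 (Q = -32 - 51 = -83)
Q/2673 = -83/2673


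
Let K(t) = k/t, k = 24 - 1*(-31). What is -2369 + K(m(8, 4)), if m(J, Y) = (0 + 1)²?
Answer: -2314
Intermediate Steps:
k = 55 (k = 24 + 31 = 55)
m(J, Y) = 1 (m(J, Y) = 1² = 1)
K(t) = 55/t
-2369 + K(m(8, 4)) = -2369 + 55/1 = -2369 + 55*1 = -2369 + 55 = -2314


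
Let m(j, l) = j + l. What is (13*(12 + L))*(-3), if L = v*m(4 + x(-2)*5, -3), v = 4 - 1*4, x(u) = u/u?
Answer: -468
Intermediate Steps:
x(u) = 1
v = 0 (v = 4 - 4 = 0)
L = 0 (L = 0*((4 + 1*5) - 3) = 0*((4 + 5) - 3) = 0*(9 - 3) = 0*6 = 0)
(13*(12 + L))*(-3) = (13*(12 + 0))*(-3) = (13*12)*(-3) = 156*(-3) = -468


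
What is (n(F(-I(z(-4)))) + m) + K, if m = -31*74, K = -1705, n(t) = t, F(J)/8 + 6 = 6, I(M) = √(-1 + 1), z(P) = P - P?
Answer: -3999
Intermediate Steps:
z(P) = 0
I(M) = 0 (I(M) = √0 = 0)
F(J) = 0 (F(J) = -48 + 8*6 = -48 + 48 = 0)
m = -2294
(n(F(-I(z(-4)))) + m) + K = (0 - 2294) - 1705 = -2294 - 1705 = -3999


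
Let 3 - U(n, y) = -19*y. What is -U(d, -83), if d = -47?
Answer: 1574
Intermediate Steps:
U(n, y) = 3 + 19*y (U(n, y) = 3 - (-19)*y = 3 + 19*y)
-U(d, -83) = -(3 + 19*(-83)) = -(3 - 1577) = -1*(-1574) = 1574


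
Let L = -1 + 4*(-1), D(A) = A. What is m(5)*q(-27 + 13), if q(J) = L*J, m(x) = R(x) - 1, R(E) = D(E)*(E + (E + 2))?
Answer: 4130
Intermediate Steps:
R(E) = E*(2 + 2*E) (R(E) = E*(E + (E + 2)) = E*(E + (2 + E)) = E*(2 + 2*E))
m(x) = -1 + 2*x*(1 + x) (m(x) = 2*x*(1 + x) - 1 = -1 + 2*x*(1 + x))
L = -5 (L = -1 - 4 = -5)
q(J) = -5*J
m(5)*q(-27 + 13) = (-1 + 2*5*(1 + 5))*(-5*(-27 + 13)) = (-1 + 2*5*6)*(-5*(-14)) = (-1 + 60)*70 = 59*70 = 4130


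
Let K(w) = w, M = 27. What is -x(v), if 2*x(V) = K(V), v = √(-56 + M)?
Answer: -I*√29/2 ≈ -2.6926*I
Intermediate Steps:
v = I*√29 (v = √(-56 + 27) = √(-29) = I*√29 ≈ 5.3852*I)
x(V) = V/2
-x(v) = -I*√29/2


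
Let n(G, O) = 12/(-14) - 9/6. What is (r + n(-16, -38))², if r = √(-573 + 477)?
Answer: (33 - 56*I*√6)²/196 ≈ -90.444 - 46.19*I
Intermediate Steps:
r = 4*I*√6 (r = √(-96) = 4*I*√6 ≈ 9.798*I)
n(G, O) = -33/14 (n(G, O) = 12*(-1/14) - 9*⅙ = -6/7 - 3/2 = -33/14)
(r + n(-16, -38))² = (4*I*√6 - 33/14)² = (-33/14 + 4*I*√6)²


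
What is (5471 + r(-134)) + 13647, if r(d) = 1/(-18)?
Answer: 344123/18 ≈ 19118.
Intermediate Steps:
r(d) = -1/18
(5471 + r(-134)) + 13647 = (5471 - 1/18) + 13647 = 98477/18 + 13647 = 344123/18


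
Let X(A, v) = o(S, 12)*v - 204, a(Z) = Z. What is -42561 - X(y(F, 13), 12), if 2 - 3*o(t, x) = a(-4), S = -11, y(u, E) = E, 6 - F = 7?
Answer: -42381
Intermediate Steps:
F = -1 (F = 6 - 1*7 = 6 - 7 = -1)
o(t, x) = 2 (o(t, x) = ⅔ - ⅓*(-4) = ⅔ + 4/3 = 2)
X(A, v) = -204 + 2*v (X(A, v) = 2*v - 204 = -204 + 2*v)
-42561 - X(y(F, 13), 12) = -42561 - (-204 + 2*12) = -42561 - (-204 + 24) = -42561 - 1*(-180) = -42561 + 180 = -42381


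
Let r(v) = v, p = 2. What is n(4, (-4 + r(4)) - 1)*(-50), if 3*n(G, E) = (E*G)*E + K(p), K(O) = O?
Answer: -100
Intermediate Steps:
n(G, E) = ⅔ + G*E²/3 (n(G, E) = ((E*G)*E + 2)/3 = (G*E² + 2)/3 = (2 + G*E²)/3 = ⅔ + G*E²/3)
n(4, (-4 + r(4)) - 1)*(-50) = (⅔ + (⅓)*4*((-4 + 4) - 1)²)*(-50) = (⅔ + (⅓)*4*(0 - 1)²)*(-50) = (⅔ + (⅓)*4*(-1)²)*(-50) = (⅔ + (⅓)*4*1)*(-50) = (⅔ + 4/3)*(-50) = 2*(-50) = -100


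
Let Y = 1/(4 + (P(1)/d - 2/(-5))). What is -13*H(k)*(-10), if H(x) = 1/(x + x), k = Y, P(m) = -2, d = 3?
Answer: 728/3 ≈ 242.67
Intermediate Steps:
Y = 15/56 (Y = 1/(4 + (-2/3 - 2/(-5))) = 1/(4 + (-2*⅓ - 2*(-⅕))) = 1/(4 + (-⅔ + ⅖)) = 1/(4 - 4/15) = 1/(56/15) = 15/56 ≈ 0.26786)
k = 15/56 ≈ 0.26786
H(x) = 1/(2*x)
-13*H(k)*(-10) = -13/(2*15/56)*(-10) = -13*56/(2*15)*(-10) = -13*28/15*(-10) = -364/15*(-10) = 728/3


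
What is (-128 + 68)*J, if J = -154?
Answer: 9240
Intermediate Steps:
(-128 + 68)*J = (-128 + 68)*(-154) = -60*(-154) = 9240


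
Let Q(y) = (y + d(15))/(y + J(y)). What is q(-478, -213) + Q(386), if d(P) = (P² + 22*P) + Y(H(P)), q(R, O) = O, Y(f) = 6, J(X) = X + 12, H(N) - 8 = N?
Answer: -166045/784 ≈ -211.79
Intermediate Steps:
H(N) = 8 + N
J(X) = 12 + X
d(P) = 6 + P² + 22*P (d(P) = (P² + 22*P) + 6 = 6 + P² + 22*P)
Q(y) = (561 + y)/(12 + 2*y) (Q(y) = (y + (6 + 15² + 22*15))/(y + (12 + y)) = (y + (6 + 225 + 330))/(12 + 2*y) = (y + 561)/(12 + 2*y) = (561 + y)/(12 + 2*y))
q(-478, -213) + Q(386) = -213 + (561 + 386)/(2*(6 + 386)) = -213 + (½)*947/392 = -213 + (½)*(1/392)*947 = -213 + 947/784 = -166045/784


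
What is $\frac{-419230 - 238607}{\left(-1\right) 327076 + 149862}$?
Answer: $\frac{657837}{177214} \approx 3.7121$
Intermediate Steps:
$\frac{-419230 - 238607}{\left(-1\right) 327076 + 149862} = - \frac{657837}{-327076 + 149862} = - \frac{657837}{-177214} = \left(-657837\right) \left(- \frac{1}{177214}\right) = \frac{657837}{177214}$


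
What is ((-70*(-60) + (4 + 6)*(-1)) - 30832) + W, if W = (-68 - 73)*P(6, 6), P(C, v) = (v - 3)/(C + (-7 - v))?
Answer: -186071/7 ≈ -26582.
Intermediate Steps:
P(C, v) = (-3 + v)/(-7 + C - v)
W = 423/7 (W = (-68 - 73)*((3 - 1*6)/(7 + 6 - 1*6)) = -141*(3 - 6)/(7 + 6 - 6) = -141*(-3)/7 = -141*(-3/7) = 423/7 ≈ 60.429)
((-70*(-60) + (4 + 6)*(-1)) - 30832) + W = ((-70*(-60) + (4 + 6)*(-1)) - 30832) + 423/7 = ((4200 + 10*(-1)) - 30832) + 423/7 = ((4200 - 10) - 30832) + 423/7 = (4190 - 30832) + 423/7 = -26642 + 423/7 = -186071/7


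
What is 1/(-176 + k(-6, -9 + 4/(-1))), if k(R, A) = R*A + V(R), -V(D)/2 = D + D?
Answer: -1/74 ≈ -0.013514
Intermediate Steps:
V(D) = -4*D (V(D) = -2*(D + D) = -4*D)
k(R, A) = -4*R + A*R (k(R, A) = R*A - 4*R = A*R - 4*R = -4*R + A*R)
1/(-176 + k(-6, -9 + 4/(-1))) = 1/(-176 - 6*(-4 + (-9 + 4/(-1)))) = 1/(-176 - 6*(-4 + (-9 + 4*(-1)))) = 1/(-176 - 6*(-4 + (-9 - 4))) = 1/(-176 - 6*(-4 - 13)) = 1/(-176 - 6*(-17)) = 1/(-176 + 102) = 1/(-74) = -1/74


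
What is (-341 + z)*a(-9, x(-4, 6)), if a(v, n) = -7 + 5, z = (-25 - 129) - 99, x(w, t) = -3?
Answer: 1188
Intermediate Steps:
z = -253 (z = -154 - 99 = -253)
a(v, n) = -2
(-341 + z)*a(-9, x(-4, 6)) = (-341 - 253)*(-2) = -594*(-2) = 1188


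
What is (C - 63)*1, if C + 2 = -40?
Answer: -105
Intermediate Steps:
C = -42 (C = -2 - 40 = -42)
(C - 63)*1 = (-42 - 63)*1 = -105*1 = -105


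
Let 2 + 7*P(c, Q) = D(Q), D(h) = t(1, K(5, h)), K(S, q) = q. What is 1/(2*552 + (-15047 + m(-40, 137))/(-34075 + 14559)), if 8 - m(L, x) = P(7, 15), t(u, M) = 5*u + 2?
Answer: 68306/75462463 ≈ 0.00090517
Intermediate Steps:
t(u, M) = 2 + 5*u
D(h) = 7 (D(h) = 2 + 5*1 = 2 + 5 = 7)
P(c, Q) = 5/7 (P(c, Q) = -2/7 + (1/7)*7 = -2/7 + 1 = 5/7)
m(L, x) = 51/7 (m(L, x) = 8 - 1*5/7 = 8 - 5/7 = 51/7)
1/(2*552 + (-15047 + m(-40, 137))/(-34075 + 14559)) = 1/(2*552 + (-15047 + 51/7)/(-34075 + 14559)) = 1/(1104 - 105278/7/(-19516)) = 1/(1104 - 105278/7*(-1/19516)) = 1/(1104 + 52639/68306) = 1/(75462463/68306) = 68306/75462463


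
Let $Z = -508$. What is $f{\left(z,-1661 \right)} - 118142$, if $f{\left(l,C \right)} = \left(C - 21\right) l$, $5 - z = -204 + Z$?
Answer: $-1324136$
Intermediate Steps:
$z = 717$ ($z = 5 - \left(-204 - 508\right) = 5 - -712 = 5 + 712 = 717$)
$f{\left(l,C \right)} = l \left(-21 + C\right)$ ($f{\left(l,C \right)} = \left(-21 + C\right) l = l \left(-21 + C\right)$)
$f{\left(z,-1661 \right)} - 118142 = 717 \left(-21 - 1661\right) - 118142 = 717 \left(-1682\right) - 118142 = -1205994 - 118142 = -1324136$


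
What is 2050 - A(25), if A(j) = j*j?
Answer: 1425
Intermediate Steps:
A(j) = j**2
2050 - A(25) = 2050 - 1*25**2 = 2050 - 1*625 = 2050 - 625 = 1425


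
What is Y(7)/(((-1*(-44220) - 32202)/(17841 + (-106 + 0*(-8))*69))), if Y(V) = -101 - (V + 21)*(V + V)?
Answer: -1729937/4006 ≈ -431.84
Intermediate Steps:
Y(V) = -101 - 2*V*(21 + V) (Y(V) = -101 - (21 + V)*2*V = -101 - 2*V*(21 + V))
Y(7)/(((-1*(-44220) - 32202)/(17841 + (-106 + 0*(-8))*69))) = (-101 - 42*7 - 2*7**2)/(((-1*(-44220) - 32202)/(17841 + (-106 + 0*(-8))*69))) = (-101 - 294 - 2*49)/(((44220 - 32202)/(17841 + (-106 + 0)*69))) = (-101 - 294 - 98)/((12018/(17841 - 106*69))) = -493/(12018/(17841 - 7314)) = -493/(12018/10527) = -493/(12018*(1/10527)) = -493/4006/3509 = -493*3509/4006 = -1729937/4006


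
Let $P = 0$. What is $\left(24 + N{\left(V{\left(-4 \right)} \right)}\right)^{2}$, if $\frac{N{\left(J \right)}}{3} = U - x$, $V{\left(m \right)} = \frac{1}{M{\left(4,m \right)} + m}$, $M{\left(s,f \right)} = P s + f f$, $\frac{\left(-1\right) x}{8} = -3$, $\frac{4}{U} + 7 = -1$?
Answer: $\frac{9801}{4} \approx 2450.3$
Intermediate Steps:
$U = - \frac{1}{2}$ ($U = \frac{4}{-7 - 1} = \frac{4}{-8} = 4 \left(- \frac{1}{8}\right) = - \frac{1}{2} \approx -0.5$)
$x = 24$ ($x = \left(-8\right) \left(-3\right) = 24$)
$M{\left(s,f \right)} = f^{2}$ ($M{\left(s,f \right)} = 0 s + f f = 0 + f^{2} = f^{2}$)
$V{\left(m \right)} = \frac{1}{m + m^{2}}$ ($V{\left(m \right)} = \frac{1}{m^{2} + m} = \frac{1}{m + m^{2}}$)
$N{\left(J \right)} = - \frac{147}{2}$ ($N{\left(J \right)} = 3 \left(- \frac{1}{2} - 24\right) = 3 \left(- \frac{49}{2}\right) = - \frac{147}{2}$)
$\left(24 + N{\left(V{\left(-4 \right)} \right)}\right)^{2} = \left(24 - \frac{147}{2}\right)^{2} = \left(- \frac{99}{2}\right)^{2} = \frac{9801}{4}$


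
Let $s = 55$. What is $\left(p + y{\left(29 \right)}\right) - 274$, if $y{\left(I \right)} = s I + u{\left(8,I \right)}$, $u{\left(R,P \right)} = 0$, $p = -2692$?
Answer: $-1371$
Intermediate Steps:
$y{\left(I \right)} = 55 I$ ($y{\left(I \right)} = 55 I + 0 = 55 I$)
$\left(p + y{\left(29 \right)}\right) - 274 = \left(-2692 + 55 \cdot 29\right) - 274 = \left(-2692 + 1595\right) - 274 = -1097 - 274 = -1371$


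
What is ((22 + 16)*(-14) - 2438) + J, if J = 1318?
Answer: -1652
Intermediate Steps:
((22 + 16)*(-14) - 2438) + J = ((22 + 16)*(-14) - 2438) + 1318 = (38*(-14) - 2438) + 1318 = (-532 - 2438) + 1318 = -2970 + 1318 = -1652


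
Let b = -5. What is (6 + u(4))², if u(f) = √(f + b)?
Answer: (6 + I)² ≈ 35.0 + 12.0*I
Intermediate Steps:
u(f) = √(-5 + f) (u(f) = √(f - 5) = √(-5 + f))
(6 + u(4))² = (6 + √(-5 + 4))² = (6 + √(-1))² = (6 + I)²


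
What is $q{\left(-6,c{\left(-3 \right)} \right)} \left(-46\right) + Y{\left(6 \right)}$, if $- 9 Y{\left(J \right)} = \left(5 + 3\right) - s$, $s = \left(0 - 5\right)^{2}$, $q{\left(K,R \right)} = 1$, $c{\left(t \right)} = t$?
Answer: $- \frac{397}{9} \approx -44.111$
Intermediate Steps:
$s = 25$ ($s = \left(-5\right)^{2} = 25$)
$Y{\left(J \right)} = \frac{17}{9}$ ($Y{\left(J \right)} = - \frac{\left(5 + 3\right) - 25}{9} = - \frac{8 - 25}{9} = \left(- \frac{1}{9}\right) \left(-17\right) = \frac{17}{9}$)
$q{\left(-6,c{\left(-3 \right)} \right)} \left(-46\right) + Y{\left(6 \right)} = 1 \left(-46\right) + \frac{17}{9} = -46 + \frac{17}{9} = - \frac{397}{9}$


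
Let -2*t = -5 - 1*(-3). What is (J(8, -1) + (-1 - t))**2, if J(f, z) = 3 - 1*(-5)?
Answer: 36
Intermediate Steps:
J(f, z) = 8 (J(f, z) = 3 + 5 = 8)
t = 1 (t = -(-5 - 1*(-3))/2 = -(-5 + 3)/2 = -1/2*(-2) = 1)
(J(8, -1) + (-1 - t))**2 = (8 + (-1 - 1*1))**2 = (8 + (-1 - 1))**2 = (8 - 2)**2 = 6**2 = 36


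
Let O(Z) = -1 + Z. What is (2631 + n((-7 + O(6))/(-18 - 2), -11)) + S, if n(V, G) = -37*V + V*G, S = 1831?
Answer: 22286/5 ≈ 4457.2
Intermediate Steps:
n(V, G) = -37*V + G*V
(2631 + n((-7 + O(6))/(-18 - 2), -11)) + S = (2631 + ((-7 + (-1 + 6))/(-18 - 2))*(-37 - 11)) + 1831 = (2631 + ((-7 + 5)/(-20))*(-48)) + 1831 = (2631 - 2*(-1/20)*(-48)) + 1831 = (2631 + (⅒)*(-48)) + 1831 = (2631 - 24/5) + 1831 = 13131/5 + 1831 = 22286/5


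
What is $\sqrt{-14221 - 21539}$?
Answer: $4 i \sqrt{2235} \approx 189.1 i$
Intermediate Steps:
$\sqrt{-14221 - 21539} = \sqrt{-35760} = 4 i \sqrt{2235}$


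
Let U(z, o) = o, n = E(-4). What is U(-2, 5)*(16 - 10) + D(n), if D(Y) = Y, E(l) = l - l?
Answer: 30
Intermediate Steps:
E(l) = 0
n = 0
U(-2, 5)*(16 - 10) + D(n) = 5*(16 - 10) + 0 = 5*6 + 0 = 30 + 0 = 30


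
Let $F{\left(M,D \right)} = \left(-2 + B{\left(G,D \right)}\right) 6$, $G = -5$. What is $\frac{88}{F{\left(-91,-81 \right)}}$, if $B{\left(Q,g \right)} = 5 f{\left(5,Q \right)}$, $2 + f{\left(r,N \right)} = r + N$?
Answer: $- \frac{11}{9} \approx -1.2222$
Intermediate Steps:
$f{\left(r,N \right)} = -2 + N + r$ ($f{\left(r,N \right)} = -2 + \left(r + N\right) = -2 + \left(N + r\right) = -2 + N + r$)
$B{\left(Q,g \right)} = 15 + 5 Q$ ($B{\left(Q,g \right)} = 5 \left(-2 + Q + 5\right) = 5 \left(3 + Q\right) = 15 + 5 Q$)
$F{\left(M,D \right)} = -72$ ($F{\left(M,D \right)} = \left(-2 + \left(15 + 5 \left(-5\right)\right)\right) 6 = \left(-2 + \left(15 - 25\right)\right) 6 = \left(-2 - 10\right) 6 = \left(-12\right) 6 = -72$)
$\frac{88}{F{\left(-91,-81 \right)}} = \frac{88}{-72} = 88 \left(- \frac{1}{72}\right) = - \frac{11}{9}$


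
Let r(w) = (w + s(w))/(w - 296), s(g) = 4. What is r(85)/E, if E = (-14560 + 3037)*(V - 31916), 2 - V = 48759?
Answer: -89/196144540569 ≈ -4.5375e-10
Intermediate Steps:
V = -48757 (V = 2 - 1*48759 = 2 - 48759 = -48757)
r(w) = (4 + w)/(-296 + w) (r(w) = (w + 4)/(w - 296) = (4 + w)/(-296 + w))
E = 929594979 (E = (-14560 + 3037)*(-48757 - 31916) = -11523*(-80673) = 929594979)
r(85)/E = ((4 + 85)/(-296 + 85))/929594979 = (89/(-211))*(1/929594979) = -1/211*89*(1/929594979) = -89/211*1/929594979 = -89/196144540569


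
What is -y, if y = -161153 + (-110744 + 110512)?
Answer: 161385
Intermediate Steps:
y = -161385 (y = -161153 - 232 = -161385)
-y = -1*(-161385) = 161385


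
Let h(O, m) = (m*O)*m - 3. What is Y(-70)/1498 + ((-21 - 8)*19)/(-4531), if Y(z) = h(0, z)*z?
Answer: 126922/484817 ≈ 0.26179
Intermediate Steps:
h(O, m) = -3 + O*m² (h(O, m) = (O*m)*m - 3 = O*m² - 3 = -3 + O*m²)
Y(z) = -3*z (Y(z) = (-3 + 0*z²)*z = (-3 + 0)*z = -3*z)
Y(-70)/1498 + ((-21 - 8)*19)/(-4531) = -3*(-70)/1498 + ((-21 - 8)*19)/(-4531) = 210*(1/1498) - 29*19*(-1/4531) = 15/107 - 551*(-1/4531) = 15/107 + 551/4531 = 126922/484817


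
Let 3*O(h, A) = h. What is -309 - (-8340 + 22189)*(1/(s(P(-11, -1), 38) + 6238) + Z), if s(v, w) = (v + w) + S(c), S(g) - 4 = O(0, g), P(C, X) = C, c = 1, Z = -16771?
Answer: 1456045887781/6269 ≈ 2.3226e+8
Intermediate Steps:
O(h, A) = h/3
S(g) = 4 (S(g) = 4 + (⅓)*0 = 4 + 0 = 4)
s(v, w) = 4 + v + w (s(v, w) = (v + w) + 4 = 4 + v + w)
-309 - (-8340 + 22189)*(1/(s(P(-11, -1), 38) + 6238) + Z) = -309 - (-8340 + 22189)*(1/((4 - 11 + 38) + 6238) - 16771) = -309 - 13849*(1/(31 + 6238) - 16771) = -309 - 13849*(1/6269 - 16771) = -309 - 13849*(-105137398)/6269 = -309 - 1*(-1456047824902/6269) = -309 + 1456047824902/6269 = 1456045887781/6269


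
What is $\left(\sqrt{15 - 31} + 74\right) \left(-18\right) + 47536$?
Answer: $46204 - 72 i \approx 46204.0 - 72.0 i$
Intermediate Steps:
$\left(\sqrt{15 - 31} + 74\right) \left(-18\right) + 47536 = \left(\sqrt{-16} + 74\right) \left(-18\right) + 47536 = \left(4 i + 74\right) \left(-18\right) + 47536 = \left(74 + 4 i\right) \left(-18\right) + 47536 = \left(-1332 - 72 i\right) + 47536 = 46204 - 72 i$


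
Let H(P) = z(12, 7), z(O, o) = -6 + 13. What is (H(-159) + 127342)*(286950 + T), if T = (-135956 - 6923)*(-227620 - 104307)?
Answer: 6039613531430267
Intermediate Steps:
z(O, o) = 7
H(P) = 7
T = 47425397833 (T = -142879*(-331927) = 47425397833)
(H(-159) + 127342)*(286950 + T) = (7 + 127342)*(286950 + 47425397833) = 127349*47425684783 = 6039613531430267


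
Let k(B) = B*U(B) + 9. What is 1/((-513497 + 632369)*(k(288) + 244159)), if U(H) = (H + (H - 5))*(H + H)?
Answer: 1/11288824028352 ≈ 8.8583e-14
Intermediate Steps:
U(H) = 2*H*(-5 + 2*H) (U(H) = (H + (-5 + H))*(2*H) = (-5 + 2*H)*(2*H) = 2*H*(-5 + 2*H))
k(B) = 9 + 2*B**2*(-5 + 2*B) (k(B) = B*(2*B*(-5 + 2*B)) + 9 = 2*B**2*(-5 + 2*B) + 9 = 9 + 2*B**2*(-5 + 2*B))
1/((-513497 + 632369)*(k(288) + 244159)) = 1/((-513497 + 632369)*((9 + 288**2*(-10 + 4*288)) + 244159)) = 1/(118872*((9 + 82944*(-10 + 1152)) + 244159)) = 1/(118872*((9 + 82944*1142) + 244159)) = 1/(118872*((9 + 94722048) + 244159)) = 1/(118872*(94722057 + 244159)) = (1/118872)/94966216 = (1/118872)*(1/94966216) = 1/11288824028352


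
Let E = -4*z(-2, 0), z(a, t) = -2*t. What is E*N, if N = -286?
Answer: 0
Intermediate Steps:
E = 0 (E = -(-8)*0 = -4*0 = 0)
E*N = 0*(-286) = 0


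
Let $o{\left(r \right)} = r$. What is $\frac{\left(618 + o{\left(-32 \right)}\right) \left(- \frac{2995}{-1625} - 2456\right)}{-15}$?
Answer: $\frac{155798062}{1625} \approx 95876.0$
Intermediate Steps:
$\frac{\left(618 + o{\left(-32 \right)}\right) \left(- \frac{2995}{-1625} - 2456\right)}{-15} = \frac{\left(618 - 32\right) \left(- \frac{2995}{-1625} - 2456\right)}{-15} = - \frac{586 \left(\left(-2995\right) \left(- \frac{1}{1625}\right) - 2456\right)}{15} = - \frac{586 \left(\frac{599}{325} - 2456\right)}{15} = - \frac{586 \left(- \frac{797601}{325}\right)}{15} = \left(- \frac{1}{15}\right) \left(- \frac{467394186}{325}\right) = \frac{155798062}{1625}$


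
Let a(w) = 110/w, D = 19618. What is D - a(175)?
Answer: 686608/35 ≈ 19617.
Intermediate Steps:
D - a(175) = 19618 - 110/175 = 19618 - 1*22/35 = 19618 - 22/35 = 686608/35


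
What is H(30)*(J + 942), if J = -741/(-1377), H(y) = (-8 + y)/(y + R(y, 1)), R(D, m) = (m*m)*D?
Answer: 951775/2754 ≈ 345.60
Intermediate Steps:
R(D, m) = D*m**2 (R(D, m) = m**2*D = D*m**2)
H(y) = (-8 + y)/(2*y) (H(y) = (-8 + y)/(y + y*1**2) = (-8 + y)/(y + y*1) = (-8 + y)/(y + y) = (-8 + y)/((2*y)) = (-8 + y)*(1/(2*y)) = (-8 + y)/(2*y))
J = 247/459 (J = -741*(-1/1377) = 247/459 ≈ 0.53813)
H(30)*(J + 942) = ((1/2)*(-8 + 30)/30)*(247/459 + 942) = ((1/2)*(1/30)*22)*(432625/459) = (11/30)*(432625/459) = 951775/2754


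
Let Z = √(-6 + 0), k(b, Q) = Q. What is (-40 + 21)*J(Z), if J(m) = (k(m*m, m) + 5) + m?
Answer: -95 - 38*I*√6 ≈ -95.0 - 93.081*I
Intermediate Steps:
Z = I*√6 (Z = √(-6) = I*√6 ≈ 2.4495*I)
J(m) = 5 + 2*m (J(m) = (m + 5) + m = (5 + m) + m = 5 + 2*m)
(-40 + 21)*J(Z) = (-40 + 21)*(5 + 2*(I*√6)) = -19*(5 + 2*I*√6) = -95 - 38*I*√6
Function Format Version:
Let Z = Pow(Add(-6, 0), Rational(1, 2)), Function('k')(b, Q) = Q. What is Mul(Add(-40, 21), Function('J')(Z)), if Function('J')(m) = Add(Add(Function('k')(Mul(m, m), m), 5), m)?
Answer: Add(-95, Mul(-38, I, Pow(6, Rational(1, 2)))) ≈ Add(-95.000, Mul(-93.081, I))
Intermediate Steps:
Z = Mul(I, Pow(6, Rational(1, 2))) (Z = Pow(-6, Rational(1, 2)) = Mul(I, Pow(6, Rational(1, 2))) ≈ Mul(2.4495, I))
Function('J')(m) = Add(5, Mul(2, m)) (Function('J')(m) = Add(Add(m, 5), m) = Add(Add(5, m), m) = Add(5, Mul(2, m)))
Mul(Add(-40, 21), Function('J')(Z)) = Mul(Add(-40, 21), Add(5, Mul(2, Mul(I, Pow(6, Rational(1, 2)))))) = Mul(-19, Add(5, Mul(2, I, Pow(6, Rational(1, 2))))) = Add(-95, Mul(-38, I, Pow(6, Rational(1, 2))))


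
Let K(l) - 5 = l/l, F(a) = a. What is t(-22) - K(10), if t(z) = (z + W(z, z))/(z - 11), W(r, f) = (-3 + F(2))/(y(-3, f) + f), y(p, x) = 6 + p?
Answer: -1115/209 ≈ -5.3349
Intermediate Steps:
K(l) = 6 (K(l) = 5 + l/l = 5 + 1 = 6)
W(r, f) = -1/(3 + f) (W(r, f) = (-3 + 2)/((6 - 3) + f) = -1/(3 + f))
t(z) = (z - 1/(3 + z))/(-11 + z) (t(z) = (z - 1/(3 + z))/(z - 11) = (z - 1/(3 + z))/(-11 + z))
t(-22) - K(10) = (-1 - 22*(3 - 22))/((-11 - 22)*(3 - 22)) - 1*6 = (-1 - 22*(-19))/(-33*(-19)) - 6 = -1/33*(-1/19)*(-1 + 418) - 6 = -1/33*(-1/19)*417 - 6 = 139/209 - 6 = -1115/209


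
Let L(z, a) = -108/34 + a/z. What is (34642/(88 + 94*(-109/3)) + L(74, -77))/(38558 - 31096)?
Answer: -91846709/46851495236 ≈ -0.0019604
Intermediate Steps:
L(z, a) = -54/17 + a/z (L(z, a) = -108*1/34 + a/z = -54/17 + a/z)
(34642/(88 + 94*(-109/3)) + L(74, -77))/(38558 - 31096) = (34642/(88 + 94*(-109/3)) + (-54/17 - 77/74))/(38558 - 31096) = (34642/(88 + 94*(-109*⅓)) + (-54/17 - 77*1/74))/7462 = (34642/(88 + 94*(-109/3)) + (-54/17 - 77/74))*(1/7462) = (34642/(88 - 10246/3) - 5305/1258)*(1/7462) = (34642/(-9982/3) - 5305/1258)*(1/7462) = (34642*(-3/9982) - 5305/1258)*(1/7462) = (-51963/4991 - 5305/1258)*(1/7462) = -91846709/6278678*1/7462 = -91846709/46851495236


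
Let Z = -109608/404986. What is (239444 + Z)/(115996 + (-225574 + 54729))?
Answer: -48485679088/11106538557 ≈ -4.3655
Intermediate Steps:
Z = -54804/202493 (Z = -109608*1/404986 = -54804/202493 ≈ -0.27065)
(239444 + Z)/(115996 + (-225574 + 54729)) = (239444 - 54804/202493)/(115996 + (-225574 + 54729)) = 48485679088/(202493*(115996 - 170845)) = (48485679088/202493)/(-54849) = (48485679088/202493)*(-1/54849) = -48485679088/11106538557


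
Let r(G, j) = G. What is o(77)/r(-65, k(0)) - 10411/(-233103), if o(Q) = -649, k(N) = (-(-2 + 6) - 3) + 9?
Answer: 11689274/1165515 ≈ 10.029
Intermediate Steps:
k(N) = 2 (k(N) = (-1*4 - 3) + 9 = (-4 - 3) + 9 = -7 + 9 = 2)
o(77)/r(-65, k(0)) - 10411/(-233103) = -649/(-65) - 10411/(-233103) = -649*(-1/65) - 10411*(-1/233103) = 649/65 + 10411/233103 = 11689274/1165515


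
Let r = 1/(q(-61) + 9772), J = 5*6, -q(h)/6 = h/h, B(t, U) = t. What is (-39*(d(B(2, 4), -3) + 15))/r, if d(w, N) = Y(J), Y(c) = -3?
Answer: -4570488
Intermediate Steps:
q(h) = -6 (q(h) = -6*h/h = -6*1 = -6)
J = 30
d(w, N) = -3
r = 1/9766 (r = 1/(-6 + 9772) = 1/9766 ≈ 0.00010240)
(-39*(d(B(2, 4), -3) + 15))/r = (-39*(-3 + 15))/(1/9766) = -39*12*9766 = -468*9766 = -4570488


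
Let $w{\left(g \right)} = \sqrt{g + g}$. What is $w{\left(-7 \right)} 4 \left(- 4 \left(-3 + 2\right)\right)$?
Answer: $16 i \sqrt{14} \approx 59.867 i$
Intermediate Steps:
$w{\left(g \right)} = \sqrt{2} \sqrt{g}$ ($w{\left(g \right)} = \sqrt{2 g} = \sqrt{2} \sqrt{g}$)
$w{\left(-7 \right)} 4 \left(- 4 \left(-3 + 2\right)\right) = \sqrt{2} \sqrt{-7} \cdot 4 \left(- 4 \left(-3 + 2\right)\right) = \sqrt{2} i \sqrt{7} \cdot 4 \left(\left(-4\right) \left(-1\right)\right) = i \sqrt{14} \cdot 4 \cdot 4 = i \sqrt{14} \cdot 16 = 16 i \sqrt{14}$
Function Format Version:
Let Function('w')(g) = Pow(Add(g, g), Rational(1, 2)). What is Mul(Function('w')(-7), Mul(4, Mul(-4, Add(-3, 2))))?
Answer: Mul(16, I, Pow(14, Rational(1, 2))) ≈ Mul(59.867, I)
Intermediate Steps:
Function('w')(g) = Mul(Pow(2, Rational(1, 2)), Pow(g, Rational(1, 2))) (Function('w')(g) = Pow(Mul(2, g), Rational(1, 2)) = Mul(Pow(2, Rational(1, 2)), Pow(g, Rational(1, 2))))
Mul(Function('w')(-7), Mul(4, Mul(-4, Add(-3, 2)))) = Mul(Mul(Pow(2, Rational(1, 2)), Pow(-7, Rational(1, 2))), Mul(4, Mul(-4, Add(-3, 2)))) = Mul(Mul(Pow(2, Rational(1, 2)), Mul(I, Pow(7, Rational(1, 2)))), Mul(4, Mul(-4, -1))) = Mul(Mul(I, Pow(14, Rational(1, 2))), Mul(4, 4)) = Mul(Mul(I, Pow(14, Rational(1, 2))), 16) = Mul(16, I, Pow(14, Rational(1, 2)))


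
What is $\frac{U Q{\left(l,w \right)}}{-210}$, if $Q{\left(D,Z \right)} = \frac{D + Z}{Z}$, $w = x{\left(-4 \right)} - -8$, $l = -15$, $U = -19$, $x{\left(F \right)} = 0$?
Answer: $- \frac{19}{240} \approx -0.079167$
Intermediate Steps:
$w = 8$ ($w = 0 - -8 = 0 + 8 = 8$)
$Q{\left(D,Z \right)} = \frac{D + Z}{Z}$
$\frac{U Q{\left(l,w \right)}}{-210} = \frac{\left(-19\right) \frac{-15 + 8}{8}}{-210} = - 19 \cdot \frac{1}{8} \left(-7\right) \left(- \frac{1}{210}\right) = \left(-19\right) \left(- \frac{7}{8}\right) \left(- \frac{1}{210}\right) = \frac{133}{8} \left(- \frac{1}{210}\right) = - \frac{19}{240}$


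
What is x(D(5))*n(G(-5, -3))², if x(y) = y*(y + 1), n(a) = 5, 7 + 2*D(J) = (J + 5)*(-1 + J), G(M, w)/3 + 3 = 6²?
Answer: 28875/4 ≈ 7218.8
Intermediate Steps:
G(M, w) = 99 (G(M, w) = -9 + 3*6² = -9 + 3*36 = -9 + 108 = 99)
D(J) = -7/2 + (-1 + J)*(5 + J)/2 (D(J) = -7/2 + ((J + 5)*(-1 + J))/2 = -7/2 + ((5 + J)*(-1 + J))/2 = -7/2 + ((-1 + J)*(5 + J))/2 = -7/2 + (-1 + J)*(5 + J)/2)
x(y) = y*(1 + y)
x(D(5))*n(G(-5, -3))² = ((-6 + (½)*5² + 2*5)*(1 + (-6 + (½)*5² + 2*5)))*5² = ((-6 + (½)*25 + 10)*(1 + (-6 + (½)*25 + 10)))*25 = ((-6 + 25/2 + 10)*(1 + (-6 + 25/2 + 10)))*25 = (33*(1 + 33/2)/2)*25 = ((33/2)*(35/2))*25 = (1155/4)*25 = 28875/4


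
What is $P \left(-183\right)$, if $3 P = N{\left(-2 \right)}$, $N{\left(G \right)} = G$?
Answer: $122$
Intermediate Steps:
$P = - \frac{2}{3}$ ($P = \frac{1}{3} \left(-2\right) = - \frac{2}{3} \approx -0.66667$)
$P \left(-183\right) = \left(- \frac{2}{3}\right) \left(-183\right) = 122$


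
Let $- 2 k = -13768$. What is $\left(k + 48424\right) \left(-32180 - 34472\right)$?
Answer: $-3686388816$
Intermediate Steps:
$k = 6884$ ($k = \left(- \frac{1}{2}\right) \left(-13768\right) = 6884$)
$\left(k + 48424\right) \left(-32180 - 34472\right) = \left(6884 + 48424\right) \left(-32180 - 34472\right) = 55308 \left(-66652\right) = -3686388816$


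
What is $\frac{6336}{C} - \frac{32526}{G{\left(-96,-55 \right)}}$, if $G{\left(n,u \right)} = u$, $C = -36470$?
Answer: $\frac{118587474}{200585} \approx 591.21$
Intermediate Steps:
$\frac{6336}{C} - \frac{32526}{G{\left(-96,-55 \right)}} = \frac{6336}{-36470} - \frac{32526}{-55} = 6336 \left(- \frac{1}{36470}\right) - - \frac{32526}{55} = - \frac{3168}{18235} + \frac{32526}{55} = \frac{118587474}{200585}$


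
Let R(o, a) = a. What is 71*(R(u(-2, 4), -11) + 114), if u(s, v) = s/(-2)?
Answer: 7313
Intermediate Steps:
u(s, v) = -s/2 (u(s, v) = s*(-1/2) = -s/2)
71*(R(u(-2, 4), -11) + 114) = 71*(-11 + 114) = 71*103 = 7313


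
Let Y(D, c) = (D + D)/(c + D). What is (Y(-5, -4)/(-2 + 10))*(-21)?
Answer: -35/12 ≈ -2.9167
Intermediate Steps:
Y(D, c) = 2*D/(D + c) (Y(D, c) = (2*D)/(D + c) = 2*D/(D + c))
(Y(-5, -4)/(-2 + 10))*(-21) = ((2*(-5)/(-5 - 4))/(-2 + 10))*(-21) = ((2*(-5)/(-9))/8)*(-21) = ((2*(-5)*(-⅑))*(⅛))*(-21) = ((10/9)*(⅛))*(-21) = (5/36)*(-21) = -35/12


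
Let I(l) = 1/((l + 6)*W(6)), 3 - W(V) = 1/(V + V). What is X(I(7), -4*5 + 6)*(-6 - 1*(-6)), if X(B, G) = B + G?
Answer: 0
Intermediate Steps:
W(V) = 3 - 1/(2*V) (W(V) = 3 - 1/(V + V) = 3 - 1/(2*V))
I(l) = 12/(35*(6 + l)) (I(l) = 1/((l + 6)*(3 - 1/2/6)) = 1/((6 + l)*(3 - 1/2*1/6)) = 1/((6 + l)*(3 - 1/12)) = 1/((6 + l)*(35/12)) = (12/35)/(6 + l) = 12/(35*(6 + l)))
X(I(7), -4*5 + 6)*(-6 - 1*(-6)) = (12/(35*(6 + 7)) + (-4*5 + 6))*(-6 - 1*(-6)) = ((12/35)/13 + (-20 + 6))*(-6 + 6) = ((12/35)*(1/13) - 14)*0 = (12/455 - 14)*0 = -6358/455*0 = 0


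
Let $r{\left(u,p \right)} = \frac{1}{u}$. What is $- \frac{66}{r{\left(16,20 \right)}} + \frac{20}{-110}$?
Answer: $- \frac{11618}{11} \approx -1056.2$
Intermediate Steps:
$- \frac{66}{r{\left(16,20 \right)}} + \frac{20}{-110} = - \frac{66}{\frac{1}{16}} + \frac{20}{-110} = - 66 \frac{1}{\frac{1}{16}} + 20 \left(- \frac{1}{110}\right) = \left(-66\right) 16 - \frac{2}{11} = -1056 - \frac{2}{11} = - \frac{11618}{11}$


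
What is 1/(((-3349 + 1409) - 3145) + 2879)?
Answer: -1/2206 ≈ -0.00045331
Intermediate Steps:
1/(((-3349 + 1409) - 3145) + 2879) = 1/((-1940 - 3145) + 2879) = 1/(-5085 + 2879) = 1/(-2206) = -1/2206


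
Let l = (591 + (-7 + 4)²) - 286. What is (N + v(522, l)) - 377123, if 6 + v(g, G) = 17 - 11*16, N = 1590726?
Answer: 1213438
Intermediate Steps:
l = 314 (l = (591 + (-3)²) - 286 = (591 + 9) - 286 = 600 - 286 = 314)
v(g, G) = -165 (v(g, G) = -6 + (17 - 11*16) = -6 + (17 - 176) = -6 - 159 = -165)
(N + v(522, l)) - 377123 = (1590726 - 165) - 377123 = 1590561 - 377123 = 1213438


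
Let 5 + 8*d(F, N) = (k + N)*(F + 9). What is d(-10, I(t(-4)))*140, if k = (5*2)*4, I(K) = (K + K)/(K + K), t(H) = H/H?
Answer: -805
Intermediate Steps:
t(H) = 1
I(K) = 1 (I(K) = (2*K)/((2*K)) = (2*K)*(1/(2*K)) = 1)
k = 40 (k = 10*4 = 40)
d(F, N) = -5/8 + (9 + F)*(40 + N)/8 (d(F, N) = -5/8 + ((40 + N)*(F + 9))/8 = -5/8 + ((40 + N)*(9 + F))/8 = -5/8 + ((9 + F)*(40 + N))/8 = -5/8 + (9 + F)*(40 + N)/8)
d(-10, I(t(-4)))*140 = (355/8 + 5*(-10) + (9/8)*1 + (1/8)*(-10)*1)*140 = (355/8 - 50 + 9/8 - 5/4)*140 = -23/4*140 = -805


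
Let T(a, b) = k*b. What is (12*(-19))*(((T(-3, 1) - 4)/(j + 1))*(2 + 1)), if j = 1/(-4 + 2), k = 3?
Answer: 1368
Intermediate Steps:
j = -½ (j = 1/(-2) = -½ ≈ -0.50000)
T(a, b) = 3*b
(12*(-19))*(((T(-3, 1) - 4)/(j + 1))*(2 + 1)) = (12*(-19))*(((3*1 - 4)/(-½ + 1))*(2 + 1)) = -228*(3 - 4)/(½)*3 = -228*(-1*2)*3 = -(-456)*3 = -228*(-6) = 1368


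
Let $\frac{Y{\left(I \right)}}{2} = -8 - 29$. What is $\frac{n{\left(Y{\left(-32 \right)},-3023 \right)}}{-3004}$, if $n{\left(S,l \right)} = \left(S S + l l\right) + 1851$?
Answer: $- \frac{2286464}{751} \approx -3044.6$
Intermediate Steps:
$Y{\left(I \right)} = -74$ ($Y{\left(I \right)} = 2 \left(-8 - 29\right) = 2 \left(-37\right) = -74$)
$n{\left(S,l \right)} = 1851 + S^{2} + l^{2}$ ($n{\left(S,l \right)} = \left(S^{2} + l^{2}\right) + 1851 = 1851 + S^{2} + l^{2}$)
$\frac{n{\left(Y{\left(-32 \right)},-3023 \right)}}{-3004} = \frac{1851 + \left(-74\right)^{2} + \left(-3023\right)^{2}}{-3004} = \left(1851 + 5476 + 9138529\right) \left(- \frac{1}{3004}\right) = 9145856 \left(- \frac{1}{3004}\right) = - \frac{2286464}{751}$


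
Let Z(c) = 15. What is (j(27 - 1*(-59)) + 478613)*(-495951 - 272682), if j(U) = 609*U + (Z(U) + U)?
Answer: -408211762704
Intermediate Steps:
j(U) = 15 + 610*U (j(U) = 609*U + (15 + U) = 15 + 610*U)
(j(27 - 1*(-59)) + 478613)*(-495951 - 272682) = ((15 + 610*(27 - 1*(-59))) + 478613)*(-495951 - 272682) = ((15 + 610*(27 + 59)) + 478613)*(-768633) = ((15 + 610*86) + 478613)*(-768633) = ((15 + 52460) + 478613)*(-768633) = (52475 + 478613)*(-768633) = 531088*(-768633) = -408211762704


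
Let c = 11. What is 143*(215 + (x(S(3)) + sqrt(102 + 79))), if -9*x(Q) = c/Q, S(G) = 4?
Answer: 1105247/36 + 143*sqrt(181) ≈ 32625.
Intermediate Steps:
x(Q) = -11/(9*Q)
143*(215 + (x(S(3)) + sqrt(102 + 79))) = 143*(215 + (-11/9/4 + sqrt(102 + 79))) = 143*(215 + (-11/9*1/4 + sqrt(181))) = 143*(215 + (-11/36 + sqrt(181))) = 143*(7729/36 + sqrt(181)) = 1105247/36 + 143*sqrt(181)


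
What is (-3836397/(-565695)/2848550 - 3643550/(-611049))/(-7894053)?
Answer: -217453964565334739/287884643107948345689750 ≈ -7.5535e-7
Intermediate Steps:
(-3836397/(-565695)/2848550 - 3643550/(-611049))/(-7894053) = (-3836397*(-1/565695)*(1/2848550) - 3643550*(-1/611049))*(-1/7894053) = ((1278799/188565)*(1/2848550) + 3643550/611049)*(-1/7894053) = (1278799/537136830750 + 3643550/611049)*(-1/7894053) = (217453964565334739/36468547032550750)*(-1/7894053) = -217453964565334739/287884643107948345689750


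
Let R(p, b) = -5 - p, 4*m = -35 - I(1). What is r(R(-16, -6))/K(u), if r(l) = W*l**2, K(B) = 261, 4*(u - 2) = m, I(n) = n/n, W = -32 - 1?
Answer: -1331/87 ≈ -15.299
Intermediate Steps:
W = -33
I(n) = 1
m = -9 (m = (-35 - 1*1)/4 = (-35 - 1)/4 = (1/4)*(-36) = -9)
u = -1/4 (u = 2 + (1/4)*(-9) = 2 - 9/4 = -1/4 ≈ -0.25000)
r(l) = -33*l**2
r(R(-16, -6))/K(u) = -33*(-5 - 1*(-16))**2/261 = -33*(-5 + 16)**2*(1/261) = -33*11**2*(1/261) = -33*121*(1/261) = -3993*1/261 = -1331/87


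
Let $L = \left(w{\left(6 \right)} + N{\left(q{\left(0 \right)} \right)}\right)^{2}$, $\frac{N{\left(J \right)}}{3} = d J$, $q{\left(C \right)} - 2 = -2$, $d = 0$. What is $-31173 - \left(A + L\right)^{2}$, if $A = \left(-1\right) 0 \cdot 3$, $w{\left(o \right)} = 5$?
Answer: $-31798$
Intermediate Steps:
$A = 0$ ($A = 0 \cdot 3 = 0$)
$q{\left(C \right)} = 0$ ($q{\left(C \right)} = 2 - 2 = 0$)
$N{\left(J \right)} = 0$ ($N{\left(J \right)} = 3 \cdot 0 J = 3 \cdot 0 = 0$)
$L = 25$ ($L = \left(5 + 0\right)^{2} = 5^{2} = 25$)
$-31173 - \left(A + L\right)^{2} = -31173 - \left(0 + 25\right)^{2} = -31173 - 25^{2} = -31173 - 625 = -31798$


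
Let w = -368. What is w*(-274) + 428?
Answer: 101260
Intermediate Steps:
w*(-274) + 428 = -368*(-274) + 428 = 100832 + 428 = 101260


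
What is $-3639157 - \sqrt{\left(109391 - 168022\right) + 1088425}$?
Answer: $-3639157 - \sqrt{1029794} \approx -3.6402 \cdot 10^{6}$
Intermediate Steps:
$-3639157 - \sqrt{\left(109391 - 168022\right) + 1088425} = -3639157 - \sqrt{-58631 + 1088425} = -3639157 - \sqrt{1029794}$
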